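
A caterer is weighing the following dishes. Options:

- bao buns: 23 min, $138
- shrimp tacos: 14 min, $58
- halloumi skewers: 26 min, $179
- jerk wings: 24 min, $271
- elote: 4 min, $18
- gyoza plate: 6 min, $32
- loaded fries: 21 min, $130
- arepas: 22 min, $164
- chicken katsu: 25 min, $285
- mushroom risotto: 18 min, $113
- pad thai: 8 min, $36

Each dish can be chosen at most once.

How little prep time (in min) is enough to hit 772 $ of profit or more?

83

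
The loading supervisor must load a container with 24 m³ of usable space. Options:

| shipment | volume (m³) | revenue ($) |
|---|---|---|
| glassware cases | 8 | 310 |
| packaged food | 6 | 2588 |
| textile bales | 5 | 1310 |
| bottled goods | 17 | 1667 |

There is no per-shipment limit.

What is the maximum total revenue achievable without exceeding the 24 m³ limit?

4×packaged food uses 24 of the 24 m³ and totals 10352.

10352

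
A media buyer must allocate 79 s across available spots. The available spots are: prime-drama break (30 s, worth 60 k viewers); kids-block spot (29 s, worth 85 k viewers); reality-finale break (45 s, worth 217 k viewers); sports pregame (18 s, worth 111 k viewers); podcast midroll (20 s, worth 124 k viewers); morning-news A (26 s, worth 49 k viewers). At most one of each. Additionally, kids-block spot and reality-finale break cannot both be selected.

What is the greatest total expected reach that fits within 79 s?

341

Density check — podcast midroll 6.20, sports pregame 6.17, reality-finale break 4.82, kids-block spot 2.93 are the best per s.
Greedy by ratio would take kids-block spot + sports pregame + podcast midroll: 67 s used, total 320.
Dropping kids-block spot and sports pregame frees 47 s; slotting in reality-finale break (45 s) lifts the total to 341 at 65 s.
No other feasible combination exceeds 341.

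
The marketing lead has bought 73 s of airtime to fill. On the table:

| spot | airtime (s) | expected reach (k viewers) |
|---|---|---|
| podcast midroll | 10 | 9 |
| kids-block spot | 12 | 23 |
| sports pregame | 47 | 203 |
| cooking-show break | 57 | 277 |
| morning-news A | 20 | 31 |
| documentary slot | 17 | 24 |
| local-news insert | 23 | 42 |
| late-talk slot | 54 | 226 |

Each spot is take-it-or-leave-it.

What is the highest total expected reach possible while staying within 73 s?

300

Ranking by ratio (expected reach/s): cooking-show break 4.86, sports pregame 4.32, late-talk slot 4.19.
Kids-block spot + cooking-show break uses 69 of the 73 s and totals 300.
Runner-up podcast midroll + cooking-show break tops out at 286.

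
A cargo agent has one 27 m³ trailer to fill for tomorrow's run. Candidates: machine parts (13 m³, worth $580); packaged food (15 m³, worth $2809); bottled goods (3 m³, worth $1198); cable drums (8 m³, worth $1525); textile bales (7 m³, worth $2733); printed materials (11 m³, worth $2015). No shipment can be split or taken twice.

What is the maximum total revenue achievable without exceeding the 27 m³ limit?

6740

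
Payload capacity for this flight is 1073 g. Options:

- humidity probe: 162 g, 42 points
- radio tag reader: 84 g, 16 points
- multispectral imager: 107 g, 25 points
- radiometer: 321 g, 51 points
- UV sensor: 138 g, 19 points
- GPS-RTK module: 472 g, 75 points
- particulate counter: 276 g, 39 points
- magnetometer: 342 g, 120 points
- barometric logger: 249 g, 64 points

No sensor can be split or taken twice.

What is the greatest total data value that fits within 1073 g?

270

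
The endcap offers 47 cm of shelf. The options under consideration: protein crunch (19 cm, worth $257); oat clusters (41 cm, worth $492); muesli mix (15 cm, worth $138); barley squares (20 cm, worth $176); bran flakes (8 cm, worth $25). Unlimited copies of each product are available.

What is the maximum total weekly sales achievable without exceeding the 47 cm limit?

539

By weekly sales per cm: protein crunch 13.53, oat clusters 12.00, muesli mix 9.20, barley squares 8.80 lead.
Taking 2×protein crunch + bran flakes: 46 cm used, 539 in weekly sales.
The spare 1 cm is too small for any remaining product, and no exchange beats 539.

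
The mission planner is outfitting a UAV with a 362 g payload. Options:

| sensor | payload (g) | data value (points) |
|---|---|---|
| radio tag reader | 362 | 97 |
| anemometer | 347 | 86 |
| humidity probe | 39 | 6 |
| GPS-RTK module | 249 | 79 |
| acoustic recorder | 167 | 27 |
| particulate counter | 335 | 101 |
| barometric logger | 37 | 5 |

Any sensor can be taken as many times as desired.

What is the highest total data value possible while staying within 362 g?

Ranking by ratio (data value/g): GPS-RTK module 0.32, particulate counter 0.30, radio tag reader 0.27, anemometer 0.25.
The ratio heuristic lands on 2×humidity probe + GPS-RTK module (91) but leaves 35 g idle.
Dropping 2×humidity probe and GPS-RTK module frees 327 g; slotting in particulate counter (335 g) lifts the total to 101 at 335 g.
The spare 27 g is too small for any remaining sensor, and no exchange beats 101.

101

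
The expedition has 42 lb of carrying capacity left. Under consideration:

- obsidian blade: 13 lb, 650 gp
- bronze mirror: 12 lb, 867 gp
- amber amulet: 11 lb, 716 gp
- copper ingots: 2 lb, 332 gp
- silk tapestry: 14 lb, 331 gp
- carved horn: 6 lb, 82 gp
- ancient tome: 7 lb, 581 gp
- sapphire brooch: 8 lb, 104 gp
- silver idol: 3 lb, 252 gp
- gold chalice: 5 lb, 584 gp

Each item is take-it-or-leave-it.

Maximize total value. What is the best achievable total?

Ranking by ratio (value/lb): copper ingots 166.00, gold chalice 116.80, silver idol 84.00.
Bronze mirror + amber amulet + copper ingots + ancient tome + silver idol + gold chalice uses 40 of the 42 lb and totals 3332.
An exhaustive check of the 1024 subsets confirms 3332.

3332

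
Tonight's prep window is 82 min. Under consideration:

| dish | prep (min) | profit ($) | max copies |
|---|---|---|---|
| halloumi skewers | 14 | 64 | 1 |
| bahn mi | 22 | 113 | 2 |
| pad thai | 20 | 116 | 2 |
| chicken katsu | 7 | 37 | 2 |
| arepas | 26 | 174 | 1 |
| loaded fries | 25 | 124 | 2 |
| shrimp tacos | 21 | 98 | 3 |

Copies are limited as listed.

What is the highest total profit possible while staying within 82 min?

Ranking by ratio (profit/min): arepas 6.69, pad thai 5.80, chicken katsu 5.29.
2×pad thai + 2×chicken katsu + arepas uses 80 of the 82 min and totals 480.
The spare 2 min is too small for any remaining dish, and no exchange beats 480.

480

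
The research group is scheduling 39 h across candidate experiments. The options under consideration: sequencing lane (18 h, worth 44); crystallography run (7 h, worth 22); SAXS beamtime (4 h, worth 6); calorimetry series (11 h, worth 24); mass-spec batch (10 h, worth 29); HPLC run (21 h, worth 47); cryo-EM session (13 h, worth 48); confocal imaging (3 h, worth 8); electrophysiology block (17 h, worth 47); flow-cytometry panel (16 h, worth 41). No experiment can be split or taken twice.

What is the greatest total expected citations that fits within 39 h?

119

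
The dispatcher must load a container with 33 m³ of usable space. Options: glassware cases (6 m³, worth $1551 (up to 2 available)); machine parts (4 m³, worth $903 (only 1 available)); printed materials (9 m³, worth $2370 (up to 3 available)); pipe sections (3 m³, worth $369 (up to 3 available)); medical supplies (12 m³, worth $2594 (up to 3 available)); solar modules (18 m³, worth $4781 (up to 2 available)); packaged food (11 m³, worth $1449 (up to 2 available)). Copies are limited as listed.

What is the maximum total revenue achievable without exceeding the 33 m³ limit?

Taking glassware cases + printed materials + solar modules: 33 m³ used, 8702 in revenue.
Nothing else within 33 m³ beats 8702.

8702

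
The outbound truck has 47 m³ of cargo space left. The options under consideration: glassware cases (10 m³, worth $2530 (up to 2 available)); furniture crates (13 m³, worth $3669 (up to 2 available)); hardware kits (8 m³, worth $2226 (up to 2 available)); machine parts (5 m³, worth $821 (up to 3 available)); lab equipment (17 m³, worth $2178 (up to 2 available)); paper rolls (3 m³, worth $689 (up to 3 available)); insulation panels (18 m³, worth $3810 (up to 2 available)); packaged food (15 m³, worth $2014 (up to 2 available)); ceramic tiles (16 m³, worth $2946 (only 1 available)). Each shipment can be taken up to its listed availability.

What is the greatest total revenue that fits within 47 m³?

Ranking by ratio (revenue/m³): furniture crates 282.23, hardware kits 278.25, glassware cases 253.00, paper rolls 229.67.
The ratio heuristic lands on 2×furniture crates + 2×hardware kits + paper rolls (12479) but leaves 2 m³ idle.
The 8 m³ tied up in hardware kits is better spent on glassware cases — total rises to 12783 (47 m³).

12783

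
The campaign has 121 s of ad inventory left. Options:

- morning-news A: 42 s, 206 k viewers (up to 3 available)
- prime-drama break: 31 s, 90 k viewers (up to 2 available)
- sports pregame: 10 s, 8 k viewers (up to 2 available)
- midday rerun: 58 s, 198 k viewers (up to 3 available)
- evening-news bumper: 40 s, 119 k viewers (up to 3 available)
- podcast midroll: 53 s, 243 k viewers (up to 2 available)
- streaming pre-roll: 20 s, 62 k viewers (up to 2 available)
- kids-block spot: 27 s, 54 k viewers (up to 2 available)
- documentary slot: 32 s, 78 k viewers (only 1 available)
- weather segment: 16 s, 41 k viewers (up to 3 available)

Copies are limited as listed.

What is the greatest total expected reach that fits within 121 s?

The ratio ordering already packs tightly: 2×morning-news A + streaming pre-roll + weather segment, 120 s, 515.
Every other selection either busts 121 s or exceeds an availability limit or fails to beat 515.

515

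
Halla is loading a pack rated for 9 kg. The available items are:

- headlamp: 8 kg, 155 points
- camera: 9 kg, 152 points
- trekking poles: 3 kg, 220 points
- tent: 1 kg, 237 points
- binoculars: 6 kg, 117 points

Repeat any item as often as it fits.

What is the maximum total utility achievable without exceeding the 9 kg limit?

Best packing: 9×tent — 9 kg, 2133 total.

2133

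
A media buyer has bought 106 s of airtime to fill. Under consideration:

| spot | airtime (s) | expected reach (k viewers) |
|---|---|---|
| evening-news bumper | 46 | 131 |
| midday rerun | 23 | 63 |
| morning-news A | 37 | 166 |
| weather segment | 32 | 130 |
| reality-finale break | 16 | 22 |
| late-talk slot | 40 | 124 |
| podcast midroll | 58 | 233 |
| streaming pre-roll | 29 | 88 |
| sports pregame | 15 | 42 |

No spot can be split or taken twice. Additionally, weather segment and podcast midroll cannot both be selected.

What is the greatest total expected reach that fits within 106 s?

399

The ratio heuristic lands on morning-news A + weather segment + streaming pre-roll (384) but leaves 8 s idle.
Replace weather segment and streaming pre-roll with podcast midroll: the trade gains 15 net, giving 399 at 95 s.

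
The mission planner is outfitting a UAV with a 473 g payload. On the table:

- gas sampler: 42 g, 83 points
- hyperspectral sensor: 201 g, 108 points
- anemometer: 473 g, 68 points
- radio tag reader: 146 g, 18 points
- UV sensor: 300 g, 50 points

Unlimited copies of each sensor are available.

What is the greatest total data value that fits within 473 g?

913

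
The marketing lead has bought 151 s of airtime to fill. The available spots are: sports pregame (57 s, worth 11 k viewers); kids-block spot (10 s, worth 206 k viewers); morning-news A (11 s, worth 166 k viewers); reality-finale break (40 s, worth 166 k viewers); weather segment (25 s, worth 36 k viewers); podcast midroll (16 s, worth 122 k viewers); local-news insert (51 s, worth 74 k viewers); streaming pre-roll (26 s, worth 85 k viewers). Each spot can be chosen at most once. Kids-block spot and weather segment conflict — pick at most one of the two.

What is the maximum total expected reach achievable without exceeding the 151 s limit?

745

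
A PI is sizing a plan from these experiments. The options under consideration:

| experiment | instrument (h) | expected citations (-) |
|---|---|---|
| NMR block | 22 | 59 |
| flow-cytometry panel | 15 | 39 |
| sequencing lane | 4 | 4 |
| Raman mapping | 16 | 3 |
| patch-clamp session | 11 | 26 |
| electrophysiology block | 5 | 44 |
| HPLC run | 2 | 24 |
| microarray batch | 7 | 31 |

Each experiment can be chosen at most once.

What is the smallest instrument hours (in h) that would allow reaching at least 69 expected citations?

11

Minimise h subject to total expected citations ≥ 69.
sequencing lane + electrophysiology block + HPLC run: 72 expected citations at 11 h.
Below 11 h the best achievable stays under 69.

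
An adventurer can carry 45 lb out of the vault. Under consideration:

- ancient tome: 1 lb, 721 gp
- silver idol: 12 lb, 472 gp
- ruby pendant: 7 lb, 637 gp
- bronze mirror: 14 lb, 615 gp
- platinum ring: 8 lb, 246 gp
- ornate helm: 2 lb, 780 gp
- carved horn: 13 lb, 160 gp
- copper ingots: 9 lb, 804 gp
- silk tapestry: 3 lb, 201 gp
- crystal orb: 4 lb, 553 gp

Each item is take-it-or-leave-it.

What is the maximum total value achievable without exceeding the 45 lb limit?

By value per lb: ancient tome 721.00, ornate helm 390.00, crystal orb 138.25 lead.
Greedy by ratio would take ancient tome + ruby pendant + bronze mirror + ornate helm + copper ingots + silk tapestry + crystal orb: 40 lb used, total 4311.
The 3 lb tied up in silk tapestry is better spent on platinum ring — total rises to 4356 (45 lb).
Next best is ancient tome + ruby pendant + bronze mirror + ornate helm + copper ingots + silk tapestry + crystal orb at 4311 (40 lb) — short by 45.

4356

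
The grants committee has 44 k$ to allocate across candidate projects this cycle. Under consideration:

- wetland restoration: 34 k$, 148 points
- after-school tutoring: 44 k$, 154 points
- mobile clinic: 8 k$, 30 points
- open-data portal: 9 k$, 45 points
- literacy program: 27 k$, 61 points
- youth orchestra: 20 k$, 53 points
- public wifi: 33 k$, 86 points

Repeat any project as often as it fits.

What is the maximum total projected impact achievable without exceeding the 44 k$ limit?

Taking mobile clinic + 4×open-data portal: 44 k$ used, 210 in projected impact.
Nothing else within 44 k$ beats 210.

210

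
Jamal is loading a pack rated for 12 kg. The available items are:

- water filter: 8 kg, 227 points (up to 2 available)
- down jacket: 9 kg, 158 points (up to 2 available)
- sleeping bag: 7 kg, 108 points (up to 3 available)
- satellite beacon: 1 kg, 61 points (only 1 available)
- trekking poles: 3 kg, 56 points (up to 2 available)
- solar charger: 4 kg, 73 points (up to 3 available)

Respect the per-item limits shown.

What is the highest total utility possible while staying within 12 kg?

Ranking by ratio (utility/kg): satellite beacon 61.00, water filter 28.38, trekking poles 18.67.
Water filter + satellite beacon + trekking poles uses 12 of the 12 kg and totals 344.

344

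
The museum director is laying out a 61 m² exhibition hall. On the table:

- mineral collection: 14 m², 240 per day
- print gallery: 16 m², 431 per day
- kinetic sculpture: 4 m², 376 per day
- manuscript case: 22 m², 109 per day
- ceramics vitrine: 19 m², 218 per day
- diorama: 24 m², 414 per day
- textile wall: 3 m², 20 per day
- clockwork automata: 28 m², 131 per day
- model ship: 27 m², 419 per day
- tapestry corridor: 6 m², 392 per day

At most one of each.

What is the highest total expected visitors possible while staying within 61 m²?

By expected visitors per m²: kinetic sculpture 94.00, tapestry corridor 65.33, print gallery 26.94, diorama 17.25 lead.
A density-first pass picks print gallery + kinetic sculpture + diorama + textile wall + tapestry corridor — 1633 at 53 m².
The 27 m² tied up in diorama and textile wall is better spent on mineral collection + ceramics vitrine — total rises to 1657 (59 m²).
That's the maximum — no swap from here does better than 1657.

1657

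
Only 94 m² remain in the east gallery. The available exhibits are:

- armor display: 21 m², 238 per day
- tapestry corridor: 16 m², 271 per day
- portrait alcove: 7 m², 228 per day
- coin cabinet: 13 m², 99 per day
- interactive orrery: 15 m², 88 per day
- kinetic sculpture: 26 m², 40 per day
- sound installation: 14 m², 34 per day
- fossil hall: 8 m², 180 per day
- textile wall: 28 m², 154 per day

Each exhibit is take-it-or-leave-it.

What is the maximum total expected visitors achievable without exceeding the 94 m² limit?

Greedy by ratio would take armor display + tapestry corridor + portrait alcove + coin cabinet + interactive orrery + sound installation + fossil hall: 94 m² used, total 1138.
Replace interactive orrery and sound installation with textile wall: the trade gains 32 net, giving 1170 at 93 m².

1170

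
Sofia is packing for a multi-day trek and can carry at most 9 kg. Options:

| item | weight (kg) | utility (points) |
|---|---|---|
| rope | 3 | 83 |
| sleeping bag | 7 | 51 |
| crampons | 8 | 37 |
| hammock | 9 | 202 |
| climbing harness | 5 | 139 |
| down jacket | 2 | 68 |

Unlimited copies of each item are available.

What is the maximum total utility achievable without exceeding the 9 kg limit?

Density check — down jacket 34.00, climbing harness 27.80, rope 27.67 are the best per kg.
Filling by ratio: 4×down jacket for 272, with 1 kg left unused.
Dropping down jacket frees 2 kg; slotting in rope (3 kg) lifts the total to 287 at 9 kg.
Nothing else within 9 kg beats 287.

287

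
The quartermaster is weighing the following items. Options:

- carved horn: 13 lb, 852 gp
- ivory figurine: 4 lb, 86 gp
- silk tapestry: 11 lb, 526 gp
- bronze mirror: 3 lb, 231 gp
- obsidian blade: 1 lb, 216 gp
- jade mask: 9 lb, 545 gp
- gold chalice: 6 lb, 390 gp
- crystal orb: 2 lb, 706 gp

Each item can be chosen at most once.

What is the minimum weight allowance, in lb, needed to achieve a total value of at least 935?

Need the lightest bundle worth ≥ 935.
Taking bronze mirror + crystal orb gives 937 (≥ 935) for 5 lb.
Any bundle with less than 5 lb falls short of 935.

5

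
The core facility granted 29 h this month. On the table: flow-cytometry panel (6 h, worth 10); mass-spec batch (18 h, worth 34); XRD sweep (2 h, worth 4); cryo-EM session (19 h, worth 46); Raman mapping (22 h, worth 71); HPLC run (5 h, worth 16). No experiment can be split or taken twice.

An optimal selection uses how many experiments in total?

The maximum expected citations within 29 h is 91.
One optimal bundle: XRD sweep + Raman mapping + HPLC run (29 h).
Every optimal selection uses 3 experiments.

3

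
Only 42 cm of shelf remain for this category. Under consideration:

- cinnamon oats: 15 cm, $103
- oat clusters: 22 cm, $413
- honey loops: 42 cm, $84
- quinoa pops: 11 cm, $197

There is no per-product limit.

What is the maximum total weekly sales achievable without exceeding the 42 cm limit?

610

Ranking by ratio (weekly sales/cm): oat clusters 18.77, quinoa pops 17.91, cinnamon oats 6.87.
Taking oat clusters + quinoa pops: 33 cm used, 610 in weekly sales.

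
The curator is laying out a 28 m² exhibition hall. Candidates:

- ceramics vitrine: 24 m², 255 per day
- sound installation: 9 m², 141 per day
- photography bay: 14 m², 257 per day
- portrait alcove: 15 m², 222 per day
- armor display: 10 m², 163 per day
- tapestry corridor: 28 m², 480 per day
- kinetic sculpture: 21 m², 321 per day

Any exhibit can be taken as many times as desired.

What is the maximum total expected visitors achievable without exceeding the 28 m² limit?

Ranking by ratio (expected visitors/m²): photography bay 18.36, tapestry corridor 17.14, armor display 16.30, sound installation 15.67.
Best packing: 2×photography bay — 28 m², 514 total.

514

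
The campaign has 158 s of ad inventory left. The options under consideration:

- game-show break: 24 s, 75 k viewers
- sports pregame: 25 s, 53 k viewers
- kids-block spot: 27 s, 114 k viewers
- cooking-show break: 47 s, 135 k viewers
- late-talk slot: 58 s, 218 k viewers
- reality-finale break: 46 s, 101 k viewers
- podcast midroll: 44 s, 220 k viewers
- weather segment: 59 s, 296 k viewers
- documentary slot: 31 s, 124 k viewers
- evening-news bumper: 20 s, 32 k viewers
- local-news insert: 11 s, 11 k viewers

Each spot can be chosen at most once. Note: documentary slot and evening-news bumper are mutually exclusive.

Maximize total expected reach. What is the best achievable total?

715

By expected reach per s: weather segment 5.02, podcast midroll 5.00, kids-block spot 4.22 lead.
Taking the top-ratio spots first gives game-show break + kids-block spot + podcast midroll + weather segment for 705 (154 s).
Replace kids-block spot with documentary slot: the trade gains 10 net, giving 715 at 158 s.
The closest alternative, game-show break + kids-block spot + podcast midroll + weather segment, reaches only 705.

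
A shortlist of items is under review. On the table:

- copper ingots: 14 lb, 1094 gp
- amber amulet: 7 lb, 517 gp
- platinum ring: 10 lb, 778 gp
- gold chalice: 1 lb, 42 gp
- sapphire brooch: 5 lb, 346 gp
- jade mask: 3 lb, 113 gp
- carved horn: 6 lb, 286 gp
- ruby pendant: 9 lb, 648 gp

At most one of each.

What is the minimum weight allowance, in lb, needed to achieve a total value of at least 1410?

19

Minimise lb subject to total value ≥ 1410.
copper ingots + sapphire brooch reaches 1440 using 19 lb.
Any bundle with less than 19 lb falls short of 1410.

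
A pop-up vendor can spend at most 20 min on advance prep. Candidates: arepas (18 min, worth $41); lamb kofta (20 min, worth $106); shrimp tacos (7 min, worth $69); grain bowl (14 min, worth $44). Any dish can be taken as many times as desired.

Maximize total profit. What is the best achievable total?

The ratio ordering already packs tightly: 2×shrimp tacos, 14 min, 138.
Every other selection either busts 20 min or fails to beat 138.

138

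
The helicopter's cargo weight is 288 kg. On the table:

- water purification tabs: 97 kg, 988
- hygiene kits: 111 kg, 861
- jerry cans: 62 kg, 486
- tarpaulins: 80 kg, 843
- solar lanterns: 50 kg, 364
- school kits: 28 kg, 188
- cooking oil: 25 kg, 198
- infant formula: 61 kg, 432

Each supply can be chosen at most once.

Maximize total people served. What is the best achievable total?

2692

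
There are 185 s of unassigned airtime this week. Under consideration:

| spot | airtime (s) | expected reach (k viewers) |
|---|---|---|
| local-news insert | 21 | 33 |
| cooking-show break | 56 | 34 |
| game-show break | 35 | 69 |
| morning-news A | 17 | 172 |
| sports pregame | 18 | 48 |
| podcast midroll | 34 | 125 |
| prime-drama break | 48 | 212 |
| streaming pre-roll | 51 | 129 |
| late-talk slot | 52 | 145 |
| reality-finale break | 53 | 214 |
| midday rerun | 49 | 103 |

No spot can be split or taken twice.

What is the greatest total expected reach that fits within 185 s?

771

Morning-news A + sports pregame + podcast midroll + prime-drama break + reality-finale break uses 170 of the 185 s and totals 771.
Nothing else within 185 s beats 771.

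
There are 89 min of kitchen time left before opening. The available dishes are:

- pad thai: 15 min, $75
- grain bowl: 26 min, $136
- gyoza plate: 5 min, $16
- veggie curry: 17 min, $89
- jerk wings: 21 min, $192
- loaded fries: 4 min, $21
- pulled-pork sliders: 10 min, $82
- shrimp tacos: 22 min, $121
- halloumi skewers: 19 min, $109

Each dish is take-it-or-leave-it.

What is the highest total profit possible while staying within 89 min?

Greedy by ratio would take gyoza plate + jerk wings + loaded fries + pulled-pork sliders + shrimp tacos + halloumi skewers: 81 min used, total 541.
Dropping gyoza plate and loaded fries frees 9 min; slotting in veggie curry (17 min) lifts the total to 593 at 89 min.
An exhaustive check of the 512 subsets confirms 593.

593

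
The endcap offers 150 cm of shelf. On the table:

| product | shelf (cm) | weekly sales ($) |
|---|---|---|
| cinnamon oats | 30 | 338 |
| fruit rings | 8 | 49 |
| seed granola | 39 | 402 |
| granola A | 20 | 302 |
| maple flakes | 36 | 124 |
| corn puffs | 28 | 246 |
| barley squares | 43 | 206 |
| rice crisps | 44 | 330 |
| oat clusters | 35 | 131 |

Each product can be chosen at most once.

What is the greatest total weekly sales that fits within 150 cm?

Density check — granola A 15.10, cinnamon oats 11.27, seed granola 10.31, corn puffs 8.79 are the best per cm.
Taking the top-ratio products first gives cinnamon oats + fruit rings + seed granola + granola A + corn puffs for 1337 (125 cm).
Replace corn puffs with rice crisps: the trade gains 84 net, giving 1421 at 141 cm.
Runner-up cinnamon oats + seed granola + granola A + rice crisps tops out at 1372.

1421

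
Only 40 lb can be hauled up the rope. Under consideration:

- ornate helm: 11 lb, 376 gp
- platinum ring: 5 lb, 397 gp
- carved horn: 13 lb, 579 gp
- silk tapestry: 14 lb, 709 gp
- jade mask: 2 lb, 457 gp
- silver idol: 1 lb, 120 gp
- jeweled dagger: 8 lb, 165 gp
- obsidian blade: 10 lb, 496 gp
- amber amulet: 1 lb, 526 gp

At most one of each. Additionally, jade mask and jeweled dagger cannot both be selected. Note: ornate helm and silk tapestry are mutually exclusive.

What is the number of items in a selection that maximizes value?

6

Optimal total is 2788.
platinum ring + carved horn + silk tapestry + jade mask + silver idol + amber amulet hits 2788 at 36 lb.
Any selection reaching 2788 contains exactly 6 items.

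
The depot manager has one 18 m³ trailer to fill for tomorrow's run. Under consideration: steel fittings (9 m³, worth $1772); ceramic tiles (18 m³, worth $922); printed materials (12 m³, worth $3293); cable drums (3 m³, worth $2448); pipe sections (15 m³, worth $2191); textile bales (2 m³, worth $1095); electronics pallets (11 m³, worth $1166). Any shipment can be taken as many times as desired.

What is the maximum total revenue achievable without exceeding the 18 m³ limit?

Best packing: 6×cable drums — 18 m³, 14688 total.
No other feasible combination exceeds 14688.

14688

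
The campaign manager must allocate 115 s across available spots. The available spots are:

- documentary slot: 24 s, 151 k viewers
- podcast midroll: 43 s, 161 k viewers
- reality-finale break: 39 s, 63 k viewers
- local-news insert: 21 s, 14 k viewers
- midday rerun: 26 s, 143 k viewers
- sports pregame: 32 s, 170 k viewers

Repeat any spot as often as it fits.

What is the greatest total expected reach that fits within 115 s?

642

By expected reach per s: documentary slot 6.29, midday rerun 5.50, sports pregame 5.31 lead.
Filling by ratio: 4×documentary slot for 604, with 19 s left unused.
The 48 s tied up in 2×documentary slot is better spent on 2×sports pregame — total rises to 642 (112 s).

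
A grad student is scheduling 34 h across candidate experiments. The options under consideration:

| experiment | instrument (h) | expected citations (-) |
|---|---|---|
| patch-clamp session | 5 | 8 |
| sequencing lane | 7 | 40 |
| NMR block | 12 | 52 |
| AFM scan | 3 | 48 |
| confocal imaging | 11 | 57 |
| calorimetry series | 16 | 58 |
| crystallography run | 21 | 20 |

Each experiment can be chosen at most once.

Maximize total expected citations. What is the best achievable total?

197

Sequencing lane + NMR block + AFM scan + confocal imaging uses 33 of the 34 h and totals 197.
The closest alternative, patch-clamp session + NMR block + AFM scan + confocal imaging, reaches only 165.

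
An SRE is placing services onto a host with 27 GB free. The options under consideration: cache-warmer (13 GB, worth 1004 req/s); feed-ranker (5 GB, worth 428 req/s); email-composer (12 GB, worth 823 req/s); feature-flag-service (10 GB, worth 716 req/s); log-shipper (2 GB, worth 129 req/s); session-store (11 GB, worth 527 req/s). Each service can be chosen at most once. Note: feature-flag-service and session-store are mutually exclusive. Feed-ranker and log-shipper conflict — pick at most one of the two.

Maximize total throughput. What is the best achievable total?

Density check — feed-ranker 85.60, cache-warmer 77.23, feature-flag-service 71.60, email-composer 68.58 are the best per GB.
Taking feed-ranker + email-composer + feature-flag-service: 27 GB used, 1967 in throughput.
No other feasible combination exceeds 1967.

1967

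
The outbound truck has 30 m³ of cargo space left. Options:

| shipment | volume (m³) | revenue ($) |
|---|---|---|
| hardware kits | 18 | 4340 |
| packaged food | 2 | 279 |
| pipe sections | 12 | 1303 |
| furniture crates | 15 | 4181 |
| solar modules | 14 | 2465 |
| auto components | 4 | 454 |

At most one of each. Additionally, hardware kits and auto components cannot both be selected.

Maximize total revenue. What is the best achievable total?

6646

Density check — furniture crates 278.73, hardware kits 241.11, solar modules 176.07 are the best per m³.
The ratio ordering already packs tightly: furniture crates + solar modules, 29 m³, 6646.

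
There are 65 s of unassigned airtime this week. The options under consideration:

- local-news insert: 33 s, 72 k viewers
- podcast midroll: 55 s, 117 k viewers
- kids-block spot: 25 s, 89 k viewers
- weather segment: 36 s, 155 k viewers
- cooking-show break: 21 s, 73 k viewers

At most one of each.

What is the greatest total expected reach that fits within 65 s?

244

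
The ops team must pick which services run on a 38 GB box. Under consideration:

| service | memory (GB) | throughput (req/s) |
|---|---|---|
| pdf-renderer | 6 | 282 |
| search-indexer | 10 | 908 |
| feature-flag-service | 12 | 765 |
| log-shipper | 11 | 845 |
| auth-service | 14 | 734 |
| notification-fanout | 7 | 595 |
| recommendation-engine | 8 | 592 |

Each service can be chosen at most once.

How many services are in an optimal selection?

Optimal total is 2940.
One optimal bundle: search-indexer + log-shipper + notification-fanout + recommendation-engine (36 GB).
Every optimal selection uses 4 services.

4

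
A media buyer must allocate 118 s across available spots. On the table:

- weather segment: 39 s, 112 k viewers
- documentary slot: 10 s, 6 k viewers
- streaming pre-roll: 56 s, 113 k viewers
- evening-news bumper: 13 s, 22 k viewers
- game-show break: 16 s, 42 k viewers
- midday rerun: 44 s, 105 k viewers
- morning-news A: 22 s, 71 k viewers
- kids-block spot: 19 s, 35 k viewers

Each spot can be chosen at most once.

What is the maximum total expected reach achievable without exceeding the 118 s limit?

A density-first pass picks weather segment + evening-news bumper + game-show break + morning-news A + kids-block spot — 282 at 109 s.
Dropping game-show break and kids-block spot frees 35 s; slotting in midday rerun (44 s) lifts the total to 310 at 118 s.

310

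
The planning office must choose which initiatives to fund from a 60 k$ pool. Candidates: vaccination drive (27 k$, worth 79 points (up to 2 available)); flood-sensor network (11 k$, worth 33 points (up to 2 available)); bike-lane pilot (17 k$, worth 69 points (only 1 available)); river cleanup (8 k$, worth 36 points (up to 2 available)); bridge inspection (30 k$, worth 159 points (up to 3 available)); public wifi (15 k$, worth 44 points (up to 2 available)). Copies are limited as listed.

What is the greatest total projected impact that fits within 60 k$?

318

By projected impact per k$: bridge inspection 5.30, river cleanup 4.50, bike-lane pilot 4.06, flood-sensor network 3.00 lead.
Best packing: 2×bridge inspection — 60 k$, 318 total.
Every other selection either busts 60 k$ or exceeds an availability limit or fails to beat 318.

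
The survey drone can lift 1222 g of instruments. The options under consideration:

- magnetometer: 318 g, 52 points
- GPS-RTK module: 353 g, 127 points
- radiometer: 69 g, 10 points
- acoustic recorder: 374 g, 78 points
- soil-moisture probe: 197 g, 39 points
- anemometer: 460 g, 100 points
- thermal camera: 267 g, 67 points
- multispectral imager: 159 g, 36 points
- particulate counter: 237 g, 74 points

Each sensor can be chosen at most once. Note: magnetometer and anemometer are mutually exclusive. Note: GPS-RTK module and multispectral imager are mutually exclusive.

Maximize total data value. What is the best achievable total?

320

Ranking by ratio (data value/g): GPS-RTK module 0.36, particulate counter 0.31, thermal camera 0.25.
Magnetometer + GPS-RTK module + thermal camera + particulate counter uses 1175 of the 1222 g and totals 320.
Runner-up GPS-RTK module + acoustic recorder + soil-moisture probe + particulate counter tops out at 318.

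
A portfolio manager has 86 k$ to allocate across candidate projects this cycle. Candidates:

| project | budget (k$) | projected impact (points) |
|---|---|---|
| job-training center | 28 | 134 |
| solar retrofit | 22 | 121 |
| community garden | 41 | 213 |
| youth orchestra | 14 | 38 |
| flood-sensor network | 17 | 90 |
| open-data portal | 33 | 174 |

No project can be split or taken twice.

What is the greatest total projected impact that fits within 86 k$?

Ranking by ratio (projected impact/k$): solar retrofit 5.50, flood-sensor network 5.29, open-data portal 5.27.
Greedy by ratio would take solar retrofit + youth orchestra + flood-sensor network + open-data portal: 86 k$ used, total 423.
Reworking the packing: job-training center + community garden + flood-sensor network uses 86 k$ and improves the total to 437.
No other feasible combination exceeds 437.

437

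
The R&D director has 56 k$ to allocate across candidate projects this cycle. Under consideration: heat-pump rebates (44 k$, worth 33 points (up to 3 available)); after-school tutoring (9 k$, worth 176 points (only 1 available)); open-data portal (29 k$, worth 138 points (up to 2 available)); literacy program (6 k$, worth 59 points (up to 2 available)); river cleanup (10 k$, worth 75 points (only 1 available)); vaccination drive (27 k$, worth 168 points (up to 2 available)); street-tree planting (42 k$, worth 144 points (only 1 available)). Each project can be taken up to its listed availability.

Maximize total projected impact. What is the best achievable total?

478

Density check — after-school tutoring 19.56, literacy program 9.83, river cleanup 7.50 are the best per k$.
Taking the top-ratio projects first gives after-school tutoring + 2×literacy program + river cleanup for 369 (31 k$).
Replace literacy program with vaccination drive: the trade gains 109 net, giving 478 at 52 k$.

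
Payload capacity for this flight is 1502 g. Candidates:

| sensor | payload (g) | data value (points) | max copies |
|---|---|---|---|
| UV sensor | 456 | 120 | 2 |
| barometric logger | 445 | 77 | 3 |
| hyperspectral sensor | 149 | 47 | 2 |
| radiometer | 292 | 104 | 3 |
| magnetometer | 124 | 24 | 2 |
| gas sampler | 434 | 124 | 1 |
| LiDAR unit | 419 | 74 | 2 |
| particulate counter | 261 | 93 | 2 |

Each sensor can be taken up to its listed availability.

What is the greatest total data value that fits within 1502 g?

499

The ratio heuristic lands on 3×radiometer + 2×particulate counter (498) but leaves 104 g idle.
The 261 g tied up in particulate counter is better spent on 2×hyperspectral sensor — total rises to 499 (1435 g).
No other feasible combination exceeds 499.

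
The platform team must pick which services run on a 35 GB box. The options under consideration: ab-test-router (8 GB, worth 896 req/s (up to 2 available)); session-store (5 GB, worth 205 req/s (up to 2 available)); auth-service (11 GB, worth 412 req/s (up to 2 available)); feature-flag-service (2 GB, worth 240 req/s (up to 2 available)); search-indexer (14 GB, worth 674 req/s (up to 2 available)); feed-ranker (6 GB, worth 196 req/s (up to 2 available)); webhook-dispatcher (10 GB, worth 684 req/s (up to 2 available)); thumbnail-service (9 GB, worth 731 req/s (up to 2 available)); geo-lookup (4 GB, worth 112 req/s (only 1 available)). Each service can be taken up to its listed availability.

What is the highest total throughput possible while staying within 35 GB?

By throughput per GB: feature-flag-service 120.00, ab-test-router 112.00, thumbnail-service 81.22 lead.
Filling by ratio: 2×ab-test-router + session-store + 2×feature-flag-service + thumbnail-service for 3208, with 1 GB left unused.
Dropping session-store and 2×feature-flag-service frees 9 GB; slotting in thumbnail-service (9 GB) lifts the total to 3254 at 34 GB.
Every other selection either busts 35 GB or exceeds an availability limit or fails to beat 3254.

3254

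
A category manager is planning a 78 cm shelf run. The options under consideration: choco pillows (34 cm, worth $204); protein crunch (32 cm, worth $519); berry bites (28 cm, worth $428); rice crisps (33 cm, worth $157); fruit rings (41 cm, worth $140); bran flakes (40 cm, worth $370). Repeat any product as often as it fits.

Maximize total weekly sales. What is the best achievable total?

1038

By weekly sales per cm: protein crunch 16.22, berry bites 15.29, bran flakes 9.25 lead.
2×protein crunch uses 64 of the 78 cm and totals 1038.
That's the maximum — no swap from here does better than 1038.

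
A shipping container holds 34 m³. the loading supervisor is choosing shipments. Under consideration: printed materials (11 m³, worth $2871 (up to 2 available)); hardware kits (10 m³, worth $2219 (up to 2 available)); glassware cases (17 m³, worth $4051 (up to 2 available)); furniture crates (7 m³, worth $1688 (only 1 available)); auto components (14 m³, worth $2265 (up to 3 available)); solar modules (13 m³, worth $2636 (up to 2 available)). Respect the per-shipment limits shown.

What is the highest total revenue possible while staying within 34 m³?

Taking the top-ratio shipments first gives 2×printed materials + furniture crates for 7430 (29 m³).
The 29 m³ tied up in 2×printed materials and furniture crates is better spent on 2×glassware cases — total rises to 8102 (34 m³).
That's the maximum — no swap from here does better than 8102.

8102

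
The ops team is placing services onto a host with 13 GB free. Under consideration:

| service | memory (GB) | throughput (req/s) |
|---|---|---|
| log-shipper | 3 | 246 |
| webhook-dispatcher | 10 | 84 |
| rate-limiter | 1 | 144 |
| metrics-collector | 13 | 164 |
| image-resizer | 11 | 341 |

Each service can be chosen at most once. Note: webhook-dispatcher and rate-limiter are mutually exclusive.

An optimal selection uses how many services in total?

Best achievable throughput is 485.
For example rate-limiter + image-resizer achieves it, using 12 GB.
Any selection reaching 485 contains exactly 2 services.

2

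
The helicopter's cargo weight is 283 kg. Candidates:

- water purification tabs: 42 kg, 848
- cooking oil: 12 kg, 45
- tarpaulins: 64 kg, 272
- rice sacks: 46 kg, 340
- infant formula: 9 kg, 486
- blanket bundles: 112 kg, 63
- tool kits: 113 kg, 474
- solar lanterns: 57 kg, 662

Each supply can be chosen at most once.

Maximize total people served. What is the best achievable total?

2855

Ranking by ratio (people served/kg): infant formula 54.00, water purification tabs 20.19, solar lanterns 11.61, rice sacks 7.39.
The ratio heuristic lands on water purification tabs + cooking oil + tarpaulins + rice sacks + infant formula + solar lanterns (2653) but leaves 53 kg idle.
Dropping tarpaulins frees 64 kg; slotting in tool kits (113 kg) lifts the total to 2855 at 279 kg.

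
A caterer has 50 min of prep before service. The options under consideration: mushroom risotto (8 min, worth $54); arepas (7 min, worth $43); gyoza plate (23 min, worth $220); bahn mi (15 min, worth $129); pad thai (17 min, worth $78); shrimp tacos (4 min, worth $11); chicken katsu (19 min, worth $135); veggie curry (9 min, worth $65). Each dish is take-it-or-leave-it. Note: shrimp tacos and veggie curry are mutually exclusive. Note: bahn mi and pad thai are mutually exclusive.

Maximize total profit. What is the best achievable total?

Mushroom risotto + gyoza plate + bahn mi + shrimp tacos uses 50 of the 50 min and totals 414.

414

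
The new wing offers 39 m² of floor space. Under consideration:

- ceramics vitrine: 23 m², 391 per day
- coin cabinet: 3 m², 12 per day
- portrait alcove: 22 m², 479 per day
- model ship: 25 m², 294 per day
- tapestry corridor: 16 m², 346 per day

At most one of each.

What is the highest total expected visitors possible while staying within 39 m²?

825

By expected visitors per m²: portrait alcove 21.77, tapestry corridor 21.62, ceramics vitrine 17.00 lead.
Best packing: portrait alcove + tapestry corridor — 38 m², 825 total.
That's the maximum — no swap from here does better than 825.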